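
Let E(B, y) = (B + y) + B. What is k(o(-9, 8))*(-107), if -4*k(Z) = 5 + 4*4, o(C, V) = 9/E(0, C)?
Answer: 2247/4 ≈ 561.75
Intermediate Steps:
E(B, y) = y + 2*B
o(C, V) = 9/C (o(C, V) = 9/(C + 2*0) = 9/(C + 0) = 9/C)
k(Z) = -21/4 (k(Z) = -(5 + 4*4)/4 = -(5 + 16)/4 = -¼*21 = -21/4)
k(o(-9, 8))*(-107) = -21/4*(-107) = 2247/4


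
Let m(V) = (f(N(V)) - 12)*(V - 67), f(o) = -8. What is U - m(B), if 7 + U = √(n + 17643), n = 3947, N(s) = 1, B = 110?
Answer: 853 + √21590 ≈ 999.94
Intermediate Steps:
U = -7 + √21590 (U = -7 + √(3947 + 17643) = -7 + √21590 ≈ 139.94)
m(V) = 1340 - 20*V (m(V) = (-8 - 12)*(V - 67) = -20*(-67 + V) = 1340 - 20*V)
U - m(B) = (-7 + √21590) - (1340 - 20*110) = (-7 + √21590) - (1340 - 2200) = (-7 + √21590) - 1*(-860) = (-7 + √21590) + 860 = 853 + √21590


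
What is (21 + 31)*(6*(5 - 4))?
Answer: 312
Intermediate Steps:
(21 + 31)*(6*(5 - 4)) = 52*(6*1) = 52*6 = 312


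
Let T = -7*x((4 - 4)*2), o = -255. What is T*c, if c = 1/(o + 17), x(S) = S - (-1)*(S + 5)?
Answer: 5/34 ≈ 0.14706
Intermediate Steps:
x(S) = 5 + 2*S (x(S) = S - (-1)*(5 + S) = S - (-5 - S) = S + (5 + S) = 5 + 2*S)
T = -35 (T = -7*(5 + 2*((4 - 4)*2)) = -7*(5 + 2*(0*2)) = -7*(5 + 2*0) = -7*(5 + 0) = -7*5 = -35)
c = -1/238 (c = 1/(-255 + 17) = 1/(-238) = -1/238 ≈ -0.0042017)
T*c = -35*(-1/238) = 5/34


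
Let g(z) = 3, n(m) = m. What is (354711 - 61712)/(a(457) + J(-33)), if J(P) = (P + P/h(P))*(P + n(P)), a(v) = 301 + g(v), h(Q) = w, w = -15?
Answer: 1464995/11684 ≈ 125.38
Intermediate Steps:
h(Q) = -15
a(v) = 304 (a(v) = 301 + 3 = 304)
J(P) = 28*P²/15 (J(P) = (P + P/(-15))*(P + P) = (P + P*(-1/15))*(2*P) = (P - P/15)*(2*P) = (14*P/15)*(2*P) = 28*P²/15)
(354711 - 61712)/(a(457) + J(-33)) = (354711 - 61712)/(304 + (28/15)*(-33)²) = 292999/(304 + (28/15)*1089) = 292999/(304 + 10164/5) = 292999/(11684/5) = 292999*(5/11684) = 1464995/11684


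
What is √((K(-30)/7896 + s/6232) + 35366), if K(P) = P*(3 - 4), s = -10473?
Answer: √37166532582164622/1025164 ≈ 188.05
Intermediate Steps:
K(P) = -P (K(P) = P*(-1) = -P)
√((K(-30)/7896 + s/6232) + 35366) = √((-1*(-30)/7896 - 10473/6232) + 35366) = √((30*(1/7896) - 10473*1/6232) + 35366) = √((5/1316 - 10473/6232) + 35366) = √(-3437827/2050328 + 35366) = √(72508462221/2050328) = √37166532582164622/1025164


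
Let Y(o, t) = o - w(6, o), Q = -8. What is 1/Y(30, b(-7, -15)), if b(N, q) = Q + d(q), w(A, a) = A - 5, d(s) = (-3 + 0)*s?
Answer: 1/29 ≈ 0.034483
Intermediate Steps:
d(s) = -3*s
w(A, a) = -5 + A
b(N, q) = -8 - 3*q
Y(o, t) = -1 + o (Y(o, t) = o - (-5 + 6) = o - 1*1 = o - 1 = -1 + o)
1/Y(30, b(-7, -15)) = 1/(-1 + 30) = 1/29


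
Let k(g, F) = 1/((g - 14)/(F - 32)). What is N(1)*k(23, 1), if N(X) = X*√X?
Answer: -31/9 ≈ -3.4444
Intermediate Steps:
N(X) = X^(3/2)
k(g, F) = (-32 + F)/(-14 + g) (k(g, F) = 1/((-14 + g)/(-32 + F)) = (-32 + F)/(-14 + g))
N(1)*k(23, 1) = 1^(3/2)*((-32 + 1)/(-14 + 23)) = 1*(-31/9) = -31/9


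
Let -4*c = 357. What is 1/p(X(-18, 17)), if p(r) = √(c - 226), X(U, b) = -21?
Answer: -2*I*√1261/1261 ≈ -0.056321*I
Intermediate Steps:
c = -357/4 (c = -¼*357 = -357/4 ≈ -89.250)
p(r) = I*√1261/2 (p(r) = √(-357/4 - 226) = √(-1261/4) = I*√1261/2)
1/p(X(-18, 17)) = 1/(I*√1261/2) = -2*I*√1261/1261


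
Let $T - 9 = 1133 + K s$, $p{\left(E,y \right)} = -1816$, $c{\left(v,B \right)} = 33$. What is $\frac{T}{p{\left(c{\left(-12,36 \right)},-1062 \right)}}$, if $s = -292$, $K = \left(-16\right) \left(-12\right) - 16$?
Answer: $\frac{25125}{908} \approx 27.671$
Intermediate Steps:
$K = 176$ ($K = 192 - 16 = 176$)
$T = -50250$ ($T = 9 + \left(1133 + 176 \left(-292\right)\right) = 9 + \left(1133 - 51392\right) = 9 - 50259 = -50250$)
$\frac{T}{p{\left(c{\left(-12,36 \right)},-1062 \right)}} = - \frac{50250}{-1816} = \left(-50250\right) \left(- \frac{1}{1816}\right) = \frac{25125}{908}$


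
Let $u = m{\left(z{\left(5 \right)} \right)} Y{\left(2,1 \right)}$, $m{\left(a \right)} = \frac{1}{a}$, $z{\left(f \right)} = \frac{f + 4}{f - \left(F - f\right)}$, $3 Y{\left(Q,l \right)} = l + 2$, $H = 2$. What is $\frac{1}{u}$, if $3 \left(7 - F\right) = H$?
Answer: $\frac{27}{11} \approx 2.4545$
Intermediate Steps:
$F = \frac{19}{3}$ ($F = 7 - \frac{2}{3} = \frac{19}{3} \approx 6.3333$)
$Y{\left(Q,l \right)} = \frac{2}{3} + \frac{l}{3}$ ($Y{\left(Q,l \right)} = \frac{l + 2}{3} = \frac{2 + l}{3} = \frac{2}{3} + \frac{l}{3}$)
$z{\left(f \right)} = \frac{4 + f}{- \frac{19}{3} + 2 f}$ ($z{\left(f \right)} = \frac{f + 4}{f + \left(f - \frac{19}{3}\right)} = \frac{4 + f}{f + \left(f - \frac{19}{3}\right)} = \frac{4 + f}{f + \left(- \frac{19}{3} + f\right)} = \frac{4 + f}{- \frac{19}{3} + 2 f}$)
$u = \frac{11}{27}$ ($u = \frac{\frac{2}{3} + \frac{1}{3} \cdot 1}{3 \frac{1}{-19 + 6 \cdot 5} \left(4 + 5\right)} = \frac{\frac{2}{3} + \frac{1}{3}}{3 \frac{1}{-19 + 30} \cdot 9} = \frac{1}{3 \cdot \frac{1}{11} \cdot 9} \cdot 1 = \frac{1}{\frac{27}{11}} \cdot 1 = \frac{11}{27} \cdot 1 = \frac{11}{27} \approx 0.40741$)
$\frac{1}{u} = \frac{1}{\frac{11}{27}} = \frac{27}{11}$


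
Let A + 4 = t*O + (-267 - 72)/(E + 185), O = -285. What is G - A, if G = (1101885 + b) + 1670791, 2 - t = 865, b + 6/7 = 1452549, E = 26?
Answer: 5877388805/1477 ≈ 3.9793e+6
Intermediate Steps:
b = 10167837/7 (b = -6/7 + 1452549 = 10167837/7 ≈ 1.4525e+6)
t = -863 (t = 2 - 1*865 = 2 - 865 = -863)
G = 29576569/7 (G = (1101885 + 10167837/7) + 1670791 = 17881032/7 + 1670791 = 29576569/7 ≈ 4.2252e+6)
A = 51895322/211 (A = -4 + (-863*(-285) + (-267 - 72)/(26 + 185)) = -4 + (245955 - 339/211) = -4 + 51896166/211 = 51895322/211 ≈ 2.4595e+5)
G - A = 29576569/7 - 1*51895322/211 = 29576569/7 - 51895322/211 = 5877388805/1477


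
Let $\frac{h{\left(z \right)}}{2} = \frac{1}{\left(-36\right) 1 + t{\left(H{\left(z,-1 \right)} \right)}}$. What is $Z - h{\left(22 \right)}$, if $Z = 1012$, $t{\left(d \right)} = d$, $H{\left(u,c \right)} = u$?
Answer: $\frac{7085}{7} \approx 1012.1$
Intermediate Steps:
$h{\left(z \right)} = \frac{2}{-36 + z}$ ($h{\left(z \right)} = \frac{2}{\left(-36\right) 1 + z} = \frac{2}{-36 + z}$)
$Z - h{\left(22 \right)} = 1012 - \frac{2}{-36 + 22} = 1012 - \frac{2}{-14} = 1012 - 2 \left(- \frac{1}{14}\right) = 1012 - - \frac{1}{7} = 1012 + \frac{1}{7} = \frac{7085}{7}$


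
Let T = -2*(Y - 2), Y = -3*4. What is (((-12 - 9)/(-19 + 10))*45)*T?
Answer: 2940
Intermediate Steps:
Y = -12
T = 28 (T = -2*(-12 - 2) = -2*(-14) = 28)
(((-12 - 9)/(-19 + 10))*45)*T = (((-12 - 9)/(-19 + 10))*45)*28 = (-21/(-9)*45)*28 = (-21*(-⅑)*45)*28 = ((7/3)*45)*28 = 105*28 = 2940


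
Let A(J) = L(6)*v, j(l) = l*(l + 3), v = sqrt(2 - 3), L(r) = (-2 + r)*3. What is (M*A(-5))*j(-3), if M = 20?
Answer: 0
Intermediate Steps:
L(r) = -6 + 3*r
v = I (v = sqrt(-1) = I ≈ 1.0*I)
j(l) = l*(3 + l)
A(J) = 12*I (A(J) = (-6 + 3*6)*I = (-6 + 18)*I = 12*I)
(M*A(-5))*j(-3) = (20*(12*I))*(-3*(3 - 3)) = (240*I)*(-3*0) = (240*I)*0 = 0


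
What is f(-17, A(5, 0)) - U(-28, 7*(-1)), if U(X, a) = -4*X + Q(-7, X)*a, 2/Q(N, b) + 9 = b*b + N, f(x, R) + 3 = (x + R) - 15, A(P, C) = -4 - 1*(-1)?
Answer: -57593/384 ≈ -149.98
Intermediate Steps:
A(P, C) = -3 (A(P, C) = -4 + 1 = -3)
f(x, R) = -18 + R + x (f(x, R) = -3 + ((x + R) - 15) = -3 + ((R + x) - 15) = -3 + (-15 + R + x) = -18 + R + x)
Q(N, b) = 2/(-9 + N + b²) (Q(N, b) = 2/(-9 + (b*b + N)) = 2/(-9 + (b² + N)) = 2/(-9 + (N + b²)) = 2/(-9 + N + b²))
U(X, a) = -4*X + 2*a/(-16 + X²) (U(X, a) = -4*X + (2/(-9 - 7 + X²))*a = -4*X + (2/(-16 + X²))*a = -4*X + 2*a/(-16 + X²))
f(-17, A(5, 0)) - U(-28, 7*(-1)) = (-18 - 3 - 17) - 2*(7*(-1) - 2*(-28)*(-16 + (-28)²))/(-16 + (-28)²) = -38 - 2*(-7 - 2*(-28)*(-16 + 784))/(-16 + 784) = -38 - 2*(-7 - 2*(-28)*768)/768 = -38 - 2*(-7 + 43008)/768 = -38 - 2*43001/768 = -38 - 1*43001/384 = -38 - 43001/384 = -57593/384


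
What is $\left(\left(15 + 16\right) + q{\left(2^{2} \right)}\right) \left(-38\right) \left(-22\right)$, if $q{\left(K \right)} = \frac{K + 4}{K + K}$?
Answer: $26752$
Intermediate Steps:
$q{\left(K \right)} = \frac{4 + K}{2 K}$
$\left(\left(15 + 16\right) + q{\left(2^{2} \right)}\right) \left(-38\right) \left(-22\right) = \left(\left(15 + 16\right) + \frac{4 + 2^{2}}{2 \cdot 2^{2}}\right) \left(-38\right) \left(-22\right) = \left(31 + \frac{4 + 4}{2 \cdot 4}\right) \left(-38\right) \left(-22\right) = \left(31 + \frac{1}{2} \cdot \frac{1}{4} \cdot 8\right) \left(-38\right) \left(-22\right) = \left(31 + 1\right) \left(-38\right) \left(-22\right) = 32 \left(-38\right) \left(-22\right) = \left(-1216\right) \left(-22\right) = 26752$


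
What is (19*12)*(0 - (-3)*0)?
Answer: 0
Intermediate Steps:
(19*12)*(0 - (-3)*0) = 228*(0 - 1*0) = 228*(0 + 0) = 228*0 = 0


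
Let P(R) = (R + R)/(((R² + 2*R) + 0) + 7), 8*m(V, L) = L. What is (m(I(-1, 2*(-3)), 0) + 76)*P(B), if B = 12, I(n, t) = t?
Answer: 1824/175 ≈ 10.423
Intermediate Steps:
m(V, L) = L/8
P(R) = 2*R/(7 + R² + 2*R) (P(R) = (2*R)/((R² + 2*R) + 7) = (2*R)/(7 + R² + 2*R) = 2*R/(7 + R² + 2*R))
(m(I(-1, 2*(-3)), 0) + 76)*P(B) = ((⅛)*0 + 76)*(2*12/(7 + 12² + 2*12)) = (0 + 76)*(2*12/(7 + 144 + 24)) = 76*(2*12/175) = 76*(2*12*(1/175)) = 76*(24/175) = 1824/175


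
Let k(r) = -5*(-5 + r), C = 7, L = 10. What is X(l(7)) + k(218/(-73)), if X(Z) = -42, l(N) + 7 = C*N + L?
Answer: -151/73 ≈ -2.0685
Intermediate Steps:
l(N) = 3 + 7*N (l(N) = -7 + (7*N + 10) = -7 + (10 + 7*N) = 3 + 7*N)
k(r) = 25 - 5*r
X(l(7)) + k(218/(-73)) = -42 + (25 - 1090/(-73)) = -42 + (25 - 1090*(-1)/73) = -42 + (25 - 5*(-218/73)) = -42 + (25 + 1090/73) = -42 + 2915/73 = -151/73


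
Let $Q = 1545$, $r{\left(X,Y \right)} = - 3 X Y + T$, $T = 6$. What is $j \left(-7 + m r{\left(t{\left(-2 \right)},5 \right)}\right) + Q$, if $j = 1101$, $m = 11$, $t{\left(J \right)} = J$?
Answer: $429834$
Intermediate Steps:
$r{\left(X,Y \right)} = 6 - 3 X Y$ ($r{\left(X,Y \right)} = - 3 X Y + 6 = 6 - 3 X Y$)
$j \left(-7 + m r{\left(t{\left(-2 \right)},5 \right)}\right) + Q = 1101 \left(-7 + 11 \left(6 - \left(-6\right) 5\right)\right) + 1545 = 1101 \left(-7 + 11 \left(6 + 30\right)\right) + 1545 = 1101 \left(-7 + 11 \cdot 36\right) + 1545 = 1101 \left(-7 + 396\right) + 1545 = 1101 \cdot 389 + 1545 = 428289 + 1545 = 429834$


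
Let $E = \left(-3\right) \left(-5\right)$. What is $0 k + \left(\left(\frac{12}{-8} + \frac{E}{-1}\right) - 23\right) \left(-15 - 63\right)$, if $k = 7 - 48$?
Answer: $3081$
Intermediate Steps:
$E = 15$
$k = -41$ ($k = 7 - 48 = -41$)
$0 k + \left(\left(\frac{12}{-8} + \frac{E}{-1}\right) - 23\right) \left(-15 - 63\right) = 0 \left(-41\right) + \left(\left(\frac{12}{-8} + \frac{15}{-1}\right) - 23\right) \left(-15 - 63\right) = 0 + \left(\left(12 \left(- \frac{1}{8}\right) + 15 \left(-1\right)\right) - 23\right) \left(-78\right) = 0 + \left(\left(- \frac{3}{2} - 15\right) - 23\right) \left(-78\right) = 0 + \left(- \frac{33}{2} - 23\right) \left(-78\right) = 0 - -3081 = 0 + 3081 = 3081$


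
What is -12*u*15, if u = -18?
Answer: 3240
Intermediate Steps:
-12*u*15 = -12*(-18)*15 = 216*15 = 3240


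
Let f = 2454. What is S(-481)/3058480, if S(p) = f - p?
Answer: 587/611696 ≈ 0.00095963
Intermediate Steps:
S(p) = 2454 - p
S(-481)/3058480 = (2454 - 1*(-481))/3058480 = (2454 + 481)*(1/3058480) = 2935*(1/3058480) = 587/611696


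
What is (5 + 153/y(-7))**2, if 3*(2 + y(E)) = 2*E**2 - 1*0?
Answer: 844561/8464 ≈ 99.783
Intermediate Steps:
y(E) = -2 + 2*E**2/3 (y(E) = -2 + (2*E**2 - 1*0)/3 = -2 + (2*E**2 + 0)/3 = -2 + (2*E**2)/3 = -2 + 2*E**2/3)
(5 + 153/y(-7))**2 = (5 + 153/(-2 + (2/3)*(-7)**2))**2 = (5 + 153/(-2 + (2/3)*49))**2 = (5 + 153/(-2 + 98/3))**2 = (5 + 153/(92/3))**2 = (5 + 153*(3/92))**2 = (5 + 459/92)**2 = (919/92)**2 = 844561/8464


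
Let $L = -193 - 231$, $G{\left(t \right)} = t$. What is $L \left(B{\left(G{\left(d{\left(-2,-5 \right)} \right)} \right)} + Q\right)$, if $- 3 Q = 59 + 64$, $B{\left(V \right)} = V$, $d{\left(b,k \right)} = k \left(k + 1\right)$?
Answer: $8904$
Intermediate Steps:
$d{\left(b,k \right)} = k \left(1 + k\right)$
$L = -424$ ($L = -193 - 231 = -424$)
$Q = -41$ ($Q = - \frac{59 + 64}{3} = \left(- \frac{1}{3}\right) 123 = -41$)
$L \left(B{\left(G{\left(d{\left(-2,-5 \right)} \right)} \right)} + Q\right) = - 424 \left(- 5 \left(1 - 5\right) - 41\right) = - 424 \left(\left(-5\right) \left(-4\right) - 41\right) = - 424 \left(20 - 41\right) = \left(-424\right) \left(-21\right) = 8904$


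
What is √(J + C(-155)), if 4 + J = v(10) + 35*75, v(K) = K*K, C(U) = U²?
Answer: √26746 ≈ 163.54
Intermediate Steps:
v(K) = K²
J = 2721 (J = -4 + (10² + 35*75) = -4 + (100 + 2625) = -4 + 2725 = 2721)
√(J + C(-155)) = √(2721 + (-155)²) = √(2721 + 24025) = √26746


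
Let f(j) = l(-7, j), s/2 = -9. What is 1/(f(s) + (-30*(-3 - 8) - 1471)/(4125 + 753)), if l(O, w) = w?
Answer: -4878/88945 ≈ -0.054843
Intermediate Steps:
s = -18 (s = 2*(-9) = -18)
f(j) = j
1/(f(s) + (-30*(-3 - 8) - 1471)/(4125 + 753)) = 1/(-18 + (-30*(-3 - 8) - 1471)/(4125 + 753)) = 1/(-18 + (-30*(-11) - 1471)/4878) = 1/(-18 + (330 - 1471)*(1/4878)) = 1/(-18 - 1141*1/4878) = 1/(-18 - 1141/4878) = 1/(-88945/4878) = -4878/88945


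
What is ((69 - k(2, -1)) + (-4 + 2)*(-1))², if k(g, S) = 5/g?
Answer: 18769/4 ≈ 4692.3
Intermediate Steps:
((69 - k(2, -1)) + (-4 + 2)*(-1))² = ((69 - 5/2) + (-4 + 2)*(-1))² = ((69 - 5/2) - 2*(-1))² = ((69 - 1*5/2) + 2)² = ((69 - 5/2) + 2)² = (133/2 + 2)² = (137/2)² = 18769/4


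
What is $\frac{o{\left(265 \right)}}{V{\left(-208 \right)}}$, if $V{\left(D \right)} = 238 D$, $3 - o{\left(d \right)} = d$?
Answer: $\frac{131}{24752} \approx 0.0052925$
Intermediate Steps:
$o{\left(d \right)} = 3 - d$
$\frac{o{\left(265 \right)}}{V{\left(-208 \right)}} = \frac{3 - 265}{238 \left(-208\right)} = \frac{3 - 265}{-49504} = \left(-262\right) \left(- \frac{1}{49504}\right) = \frac{131}{24752}$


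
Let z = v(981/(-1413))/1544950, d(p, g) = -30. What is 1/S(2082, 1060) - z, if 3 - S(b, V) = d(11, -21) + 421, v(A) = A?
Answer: -121257429/47056087100 ≈ -0.0025769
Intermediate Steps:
S(b, V) = -388 (S(b, V) = 3 - (-30 + 421) = 3 - 1*391 = 3 - 391 = -388)
z = -109/242557150 (z = (981/(-1413))/1544950 = (981*(-1/1413))*(1/1544950) = -109/157*1/1544950 = -109/242557150 ≈ -4.4938e-7)
1/S(2082, 1060) - z = 1/(-388) - 1*(-109/242557150) = -1/388 + 109/242557150 = -121257429/47056087100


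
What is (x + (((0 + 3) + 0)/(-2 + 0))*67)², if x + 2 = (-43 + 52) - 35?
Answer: 66049/4 ≈ 16512.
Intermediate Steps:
x = -28 (x = -2 + ((-43 + 52) - 35) = -2 + (9 - 35) = -2 - 26 = -28)
(x + (((0 + 3) + 0)/(-2 + 0))*67)² = (-28 + (((0 + 3) + 0)/(-2 + 0))*67)² = (-28 + ((3 + 0)/(-2))*67)² = (-28 + (3*(-½))*67)² = (-28 - 3/2*67)² = (-28 - 201/2)² = (-257/2)² = 66049/4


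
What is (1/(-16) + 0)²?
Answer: 1/256 ≈ 0.0039063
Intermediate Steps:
(1/(-16) + 0)² = (-1/16*1 + 0)² = (-1/16 + 0)² = (-1/16)² = 1/256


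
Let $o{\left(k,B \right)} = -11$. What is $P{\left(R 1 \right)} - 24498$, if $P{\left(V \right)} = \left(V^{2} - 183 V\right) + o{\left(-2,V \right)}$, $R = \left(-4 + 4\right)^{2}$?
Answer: $-24509$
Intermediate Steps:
$R = 0$ ($R = 0^{2} = 0$)
$P{\left(V \right)} = -11 + V^{2} - 183 V$ ($P{\left(V \right)} = \left(V^{2} - 183 V\right) - 11 = -11 + V^{2} - 183 V$)
$P{\left(R 1 \right)} - 24498 = \left(-11 + \left(0 \cdot 1\right)^{2} - 183 \cdot 0 \cdot 1\right) - 24498 = \left(-11 + 0^{2} - 0\right) - 24498 = \left(-11 + 0 + 0\right) - 24498 = -11 - 24498 = -24509$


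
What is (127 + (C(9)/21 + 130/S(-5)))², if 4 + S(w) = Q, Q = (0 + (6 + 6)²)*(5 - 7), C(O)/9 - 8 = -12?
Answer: 16278442569/1044484 ≈ 15585.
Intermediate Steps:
C(O) = -36 (C(O) = 72 + 9*(-12) = 72 - 108 = -36)
Q = -288 (Q = (0 + 12²)*(-2) = (0 + 144)*(-2) = 144*(-2) = -288)
S(w) = -292 (S(w) = -4 - 288 = -292)
(127 + (C(9)/21 + 130/S(-5)))² = (127 + (-36/21 + 130/(-292)))² = (127 + (-36*1/21 + 130*(-1/292)))² = (127 + (-12/7 - 65/146))² = (127 - 2207/1022)² = (127587/1022)² = 16278442569/1044484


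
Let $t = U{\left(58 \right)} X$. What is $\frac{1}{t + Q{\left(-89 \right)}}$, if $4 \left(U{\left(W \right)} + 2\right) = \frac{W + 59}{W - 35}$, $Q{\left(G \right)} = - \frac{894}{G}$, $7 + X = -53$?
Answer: $\frac{2047}{110007} \approx 0.018608$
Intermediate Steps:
$X = -60$ ($X = -7 - 53 = -60$)
$U{\left(W \right)} = -2 + \frac{59 + W}{4 \left(-35 + W\right)}$ ($U{\left(W \right)} = -2 + \frac{\left(W + 59\right) \frac{1}{W - 35}}{4} = -2 + \frac{\left(59 + W\right) \frac{1}{-35 + W}}{4} = -2 + \frac{\frac{1}{-35 + W} \left(59 + W\right)}{4} = -2 + \frac{59 + W}{4 \left(-35 + W\right)}$)
$t = \frac{1005}{23}$ ($t = \frac{339 - 406}{4 \left(-35 + 58\right)} \left(-60\right) = \frac{339 - 406}{4 \cdot 23} \left(-60\right) = \frac{1}{4} \cdot \frac{1}{23} \left(-67\right) \left(-60\right) = \left(- \frac{67}{92}\right) \left(-60\right) = \frac{1005}{23} \approx 43.696$)
$\frac{1}{t + Q{\left(-89 \right)}} = \frac{1}{\frac{1005}{23} - \frac{894}{-89}} = \frac{1}{\frac{1005}{23} - - \frac{894}{89}} = \frac{1}{\frac{1005}{23} + \frac{894}{89}} = \frac{1}{\frac{110007}{2047}} = \frac{2047}{110007}$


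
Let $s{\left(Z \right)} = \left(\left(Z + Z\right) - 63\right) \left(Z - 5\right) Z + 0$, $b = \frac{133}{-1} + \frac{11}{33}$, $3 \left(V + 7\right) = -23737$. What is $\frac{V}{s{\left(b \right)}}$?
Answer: $\frac{15273}{11564885} \approx 0.0013206$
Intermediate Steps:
$V = - \frac{23758}{3}$ ($V = -7 + \frac{1}{3} \left(-23737\right) = -7 - \frac{23737}{3} = - \frac{23758}{3} \approx -7919.3$)
$b = - \frac{398}{3}$ ($b = 133 \left(-1\right) + 11 \cdot \frac{1}{33} = -133 + \frac{1}{3} = - \frac{398}{3} \approx -132.67$)
$s{\left(Z \right)} = Z \left(-63 + 2 Z\right) \left(-5 + Z\right)$ ($s{\left(Z \right)} = \left(2 Z - 63\right) \left(-5 + Z\right) Z + 0 = \left(-63 + 2 Z\right) \left(-5 + Z\right) Z + 0 = Z \left(-63 + 2 Z\right) \left(-5 + Z\right) + 0 = Z \left(-63 + 2 Z\right) \left(-5 + Z\right)$)
$\frac{V}{s{\left(b \right)}} = - \frac{23758}{3 \left(- \frac{398 \left(315 - - \frac{29054}{3} + 2 \left(- \frac{398}{3}\right)^{2}\right)}{3}\right)} = - \frac{23758}{3 \left(- \frac{398 \left(315 + \frac{29054}{3} + 2 \cdot \frac{158404}{9}\right)}{3}\right)} = - \frac{23758}{3 \left(- \frac{398 \left(315 + \frac{29054}{3} + \frac{316808}{9}\right)}{3}\right)} = - \frac{23758}{3 \left(\left(- \frac{398}{3}\right) \frac{406805}{9}\right)} = - \frac{23758}{3 \left(- \frac{161908390}{27}\right)} = \left(- \frac{23758}{3}\right) \left(- \frac{27}{161908390}\right) = \frac{15273}{11564885}$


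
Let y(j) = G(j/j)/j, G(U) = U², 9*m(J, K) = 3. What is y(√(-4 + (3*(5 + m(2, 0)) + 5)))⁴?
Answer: 1/289 ≈ 0.0034602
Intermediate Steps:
m(J, K) = ⅓ (m(J, K) = (⅑)*3 = ⅓)
y(j) = 1/j (y(j) = (j/j)²/j = 1²/j = 1/j)
y(√(-4 + (3*(5 + m(2, 0)) + 5)))⁴ = (1/(√(-4 + (3*(5 + ⅓) + 5))))⁴ = (1/(√(-4 + (3*(16/3) + 5))))⁴ = (1/(√(-4 + (16 + 5))))⁴ = (1/(√(-4 + 21)))⁴ = (1/(√17))⁴ = (√17/17)⁴ = 1/289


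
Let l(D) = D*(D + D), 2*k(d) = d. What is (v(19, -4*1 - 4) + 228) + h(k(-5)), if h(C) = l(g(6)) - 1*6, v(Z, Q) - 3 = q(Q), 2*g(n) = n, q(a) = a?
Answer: 235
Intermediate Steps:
k(d) = d/2
g(n) = n/2
l(D) = 2*D² (l(D) = D*(2*D) = 2*D²)
v(Z, Q) = 3 + Q
h(C) = 12 (h(C) = 2*((½)*6)² - 1*6 = 2*3² - 6 = 2*9 - 6 = 18 - 6 = 12)
(v(19, -4*1 - 4) + 228) + h(k(-5)) = ((3 + (-4*1 - 4)) + 228) + 12 = ((3 + (-4 - 4)) + 228) + 12 = ((3 - 8) + 228) + 12 = (-5 + 228) + 12 = 223 + 12 = 235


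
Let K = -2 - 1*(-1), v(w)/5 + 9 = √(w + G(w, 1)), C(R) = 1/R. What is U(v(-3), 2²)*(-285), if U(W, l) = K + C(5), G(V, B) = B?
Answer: 228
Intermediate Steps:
v(w) = -45 + 5*√(1 + w) (v(w) = -45 + 5*√(w + 1) = -45 + 5*√(1 + w))
K = -1 (K = -2 + 1 = -1)
U(W, l) = -⅘ (U(W, l) = -1 + 1/5 = -1 + ⅕ = -⅘)
U(v(-3), 2²)*(-285) = -⅘*(-285) = 228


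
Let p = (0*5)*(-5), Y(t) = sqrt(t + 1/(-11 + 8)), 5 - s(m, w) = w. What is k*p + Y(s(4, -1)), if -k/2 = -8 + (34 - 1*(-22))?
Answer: sqrt(51)/3 ≈ 2.3805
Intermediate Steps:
s(m, w) = 5 - w
Y(t) = sqrt(-1/3 + t) (Y(t) = sqrt(t + 1/(-3)) = sqrt(t - 1/3) = sqrt(-1/3 + t))
p = 0 (p = 0*(-5) = 0)
k = -96 (k = -2*(-8 + (34 - 1*(-22))) = -2*(-8 + (34 + 22)) = -2*(-8 + 56) = -2*48 = -96)
k*p + Y(s(4, -1)) = -96*0 + sqrt(-3 + 9*(5 - 1*(-1)))/3 = 0 + sqrt(-3 + 9*(5 + 1))/3 = 0 + sqrt(-3 + 9*6)/3 = 0 + sqrt(-3 + 54)/3 = 0 + sqrt(51)/3 = sqrt(51)/3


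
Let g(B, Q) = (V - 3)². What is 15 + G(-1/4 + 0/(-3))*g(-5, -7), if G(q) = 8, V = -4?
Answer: 407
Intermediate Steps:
g(B, Q) = 49 (g(B, Q) = (-4 - 3)² = (-7)² = 49)
15 + G(-1/4 + 0/(-3))*g(-5, -7) = 15 + 8*49 = 15 + 392 = 407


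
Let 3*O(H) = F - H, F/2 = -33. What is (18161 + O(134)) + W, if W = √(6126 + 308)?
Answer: 54283/3 + √6434 ≈ 18175.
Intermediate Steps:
F = -66 (F = 2*(-33) = -66)
O(H) = -22 - H/3 (O(H) = (-66 - H)/3 = -22 - H/3)
W = √6434 ≈ 80.212
(18161 + O(134)) + W = (18161 + (-22 - ⅓*134)) + √6434 = (18161 + (-22 - 134/3)) + √6434 = (18161 - 200/3) + √6434 = 54283/3 + √6434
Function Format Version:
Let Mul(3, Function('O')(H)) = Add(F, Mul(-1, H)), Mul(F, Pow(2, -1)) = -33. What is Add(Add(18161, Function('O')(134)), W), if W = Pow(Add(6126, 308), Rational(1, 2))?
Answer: Add(Rational(54283, 3), Pow(6434, Rational(1, 2))) ≈ 18175.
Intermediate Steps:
F = -66 (F = Mul(2, -33) = -66)
Function('O')(H) = Add(-22, Mul(Rational(-1, 3), H)) (Function('O')(H) = Mul(Rational(1, 3), Add(-66, Mul(-1, H))) = Add(-22, Mul(Rational(-1, 3), H)))
W = Pow(6434, Rational(1, 2)) ≈ 80.212
Add(Add(18161, Function('O')(134)), W) = Add(Add(18161, Add(-22, Mul(Rational(-1, 3), 134))), Pow(6434, Rational(1, 2))) = Add(Add(18161, Add(-22, Rational(-134, 3))), Pow(6434, Rational(1, 2))) = Add(Add(18161, Rational(-200, 3)), Pow(6434, Rational(1, 2))) = Add(Rational(54283, 3), Pow(6434, Rational(1, 2)))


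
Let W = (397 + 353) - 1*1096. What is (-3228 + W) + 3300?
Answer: -274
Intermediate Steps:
W = -346 (W = 750 - 1096 = -346)
(-3228 + W) + 3300 = (-3228 - 346) + 3300 = -3574 + 3300 = -274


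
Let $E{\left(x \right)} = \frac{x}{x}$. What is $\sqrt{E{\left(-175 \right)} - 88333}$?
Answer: $2 i \sqrt{22083} \approx 297.21 i$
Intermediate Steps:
$E{\left(x \right)} = 1$
$\sqrt{E{\left(-175 \right)} - 88333} = \sqrt{1 - 88333} = \sqrt{-88332} = 2 i \sqrt{22083}$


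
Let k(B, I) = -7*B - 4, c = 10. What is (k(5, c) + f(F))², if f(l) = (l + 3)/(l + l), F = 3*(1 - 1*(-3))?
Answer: 94249/64 ≈ 1472.6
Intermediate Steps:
k(B, I) = -4 - 7*B
F = 12 (F = 3*(1 + 3) = 3*4 = 12)
f(l) = (3 + l)/(2*l) (f(l) = (3 + l)/((2*l)) = (3 + l)*(1/(2*l)) = (3 + l)/(2*l))
(k(5, c) + f(F))² = ((-4 - 7*5) + (½)*(3 + 12)/12)² = ((-4 - 35) + (½)*(1/12)*15)² = (-39 + 5/8)² = (-307/8)² = 94249/64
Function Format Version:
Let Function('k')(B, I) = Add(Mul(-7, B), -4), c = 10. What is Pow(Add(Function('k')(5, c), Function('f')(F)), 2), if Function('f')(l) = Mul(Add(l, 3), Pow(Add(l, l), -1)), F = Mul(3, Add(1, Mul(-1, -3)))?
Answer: Rational(94249, 64) ≈ 1472.6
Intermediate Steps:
Function('k')(B, I) = Add(-4, Mul(-7, B))
F = 12 (F = Mul(3, Add(1, 3)) = Mul(3, 4) = 12)
Function('f')(l) = Mul(Rational(1, 2), Pow(l, -1), Add(3, l)) (Function('f')(l) = Mul(Add(3, l), Pow(Mul(2, l), -1)) = Mul(Add(3, l), Mul(Rational(1, 2), Pow(l, -1))) = Mul(Rational(1, 2), Pow(l, -1), Add(3, l)))
Pow(Add(Function('k')(5, c), Function('f')(F)), 2) = Pow(Add(Add(-4, Mul(-7, 5)), Mul(Rational(1, 2), Pow(12, -1), Add(3, 12))), 2) = Pow(Add(Add(-4, -35), Mul(Rational(1, 2), Rational(1, 12), 15)), 2) = Pow(Add(-39, Rational(5, 8)), 2) = Pow(Rational(-307, 8), 2) = Rational(94249, 64)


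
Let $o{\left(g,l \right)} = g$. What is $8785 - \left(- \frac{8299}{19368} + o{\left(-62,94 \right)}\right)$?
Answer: $\frac{171356995}{19368} \approx 8847.4$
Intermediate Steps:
$8785 - \left(- \frac{8299}{19368} + o{\left(-62,94 \right)}\right) = 8785 - \left(- \frac{8299}{19368} - 62\right) = 8785 - - \frac{1209115}{19368} = 8785 + \frac{1209115}{19368} = \frac{171356995}{19368}$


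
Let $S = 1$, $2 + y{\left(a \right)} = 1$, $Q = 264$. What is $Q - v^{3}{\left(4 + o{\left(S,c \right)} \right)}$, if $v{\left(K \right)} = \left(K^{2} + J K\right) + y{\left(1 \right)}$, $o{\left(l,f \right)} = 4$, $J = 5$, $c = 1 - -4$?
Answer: $-1092463$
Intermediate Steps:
$c = 5$ ($c = 1 + 4 = 5$)
$y{\left(a \right)} = -1$ ($y{\left(a \right)} = -2 + 1 = -1$)
$v{\left(K \right)} = -1 + K^{2} + 5 K$ ($v{\left(K \right)} = \left(K^{2} + 5 K\right) - 1 = -1 + K^{2} + 5 K$)
$Q - v^{3}{\left(4 + o{\left(S,c \right)} \right)} = 264 - \left(-1 + \left(4 + 4\right)^{2} + 5 \left(4 + 4\right)\right)^{3} = 264 - \left(-1 + 8^{2} + 5 \cdot 8\right)^{3} = 264 - \left(-1 + 64 + 40\right)^{3} = 264 - 103^{3} = 264 - 1092727 = -1092463$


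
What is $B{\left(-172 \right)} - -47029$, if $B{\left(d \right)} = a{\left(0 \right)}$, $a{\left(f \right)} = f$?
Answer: $47029$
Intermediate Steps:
$B{\left(d \right)} = 0$
$B{\left(-172 \right)} - -47029 = 0 - -47029 = 0 + 47029 = 47029$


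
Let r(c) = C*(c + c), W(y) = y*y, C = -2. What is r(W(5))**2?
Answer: 10000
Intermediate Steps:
W(y) = y**2
r(c) = -4*c (r(c) = -2*(c + c) = -4*c)
r(W(5))**2 = (-4*5**2)**2 = (-4*25)**2 = (-100)**2 = 10000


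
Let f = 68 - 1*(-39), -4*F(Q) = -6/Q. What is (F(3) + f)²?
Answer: 46225/4 ≈ 11556.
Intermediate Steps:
F(Q) = 3/(2*Q) (F(Q) = -(-3)/(2*Q) = 3/(2*Q))
f = 107 (f = 68 + 39 = 107)
(F(3) + f)² = ((3/2)/3 + 107)² = ((3/2)*(⅓) + 107)² = (½ + 107)² = (215/2)² = 46225/4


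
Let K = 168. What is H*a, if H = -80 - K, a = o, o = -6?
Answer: 1488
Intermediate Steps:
a = -6
H = -248 (H = -80 - 1*168 = -80 - 168 = -248)
H*a = -248*(-6) = 1488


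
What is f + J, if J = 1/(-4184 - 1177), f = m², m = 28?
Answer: 4203023/5361 ≈ 784.00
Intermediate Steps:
f = 784 (f = 28² = 784)
J = -1/5361 (J = 1/(-5361) = -1/5361 ≈ -0.00018653)
f + J = 784 - 1/5361 = 4203023/5361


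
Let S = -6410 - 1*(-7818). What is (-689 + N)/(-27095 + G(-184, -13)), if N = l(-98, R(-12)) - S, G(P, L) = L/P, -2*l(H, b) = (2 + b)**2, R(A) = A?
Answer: 20792/262393 ≈ 0.079240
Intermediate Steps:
S = 1408 (S = -6410 + 7818 = 1408)
l(H, b) = -(2 + b)**2/2
N = -1458 (N = -(2 - 12)**2/2 - 1*1408 = -1/2*(-10)**2 - 1408 = -1/2*100 - 1408 = -50 - 1408 = -1458)
(-689 + N)/(-27095 + G(-184, -13)) = (-689 - 1458)/(-27095 - 13/(-184)) = -2147/(-27095 - 13*(-1/184)) = -2147/(-27095 + 13/184) = -2147/(-4985467/184) = -2147*(-184/4985467) = 20792/262393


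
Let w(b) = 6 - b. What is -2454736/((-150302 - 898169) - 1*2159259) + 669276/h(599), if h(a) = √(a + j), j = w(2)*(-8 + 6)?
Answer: 1227368/1603865 + 223092*√591/197 ≈ 27531.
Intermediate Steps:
j = -8 (j = (6 - 1*2)*(-8 + 6) = (6 - 2)*(-2) = 4*(-2) = -8)
h(a) = √(-8 + a) (h(a) = √(a - 8) = √(-8 + a))
-2454736/((-150302 - 898169) - 1*2159259) + 669276/h(599) = -2454736/((-150302 - 898169) - 1*2159259) + 669276/(√(-8 + 599)) = -2454736/(-1048471 - 2159259) + 669276/(√591) = -2454736/(-3207730) + 669276*(√591/591) = -2454736*(-1/3207730) + 223092*√591/197 = 1227368/1603865 + 223092*√591/197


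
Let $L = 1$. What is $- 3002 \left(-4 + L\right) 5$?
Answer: $45030$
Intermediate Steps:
$- 3002 \left(-4 + L\right) 5 = - 3002 \left(-4 + 1\right) 5 = - 3002 \left(\left(-3\right) 5\right) = \left(-3002\right) \left(-15\right) = 45030$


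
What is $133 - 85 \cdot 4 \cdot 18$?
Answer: $-5987$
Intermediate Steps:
$133 - 85 \cdot 4 \cdot 18 = 133 - 6120 = -5987$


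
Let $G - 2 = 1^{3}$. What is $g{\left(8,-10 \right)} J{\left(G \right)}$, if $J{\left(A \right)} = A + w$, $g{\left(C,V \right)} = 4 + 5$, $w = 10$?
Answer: $117$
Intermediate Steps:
$g{\left(C,V \right)} = 9$
$G = 3$ ($G = 2 + 1^{3} = 2 + 1 = 3$)
$J{\left(A \right)} = 10 + A$ ($J{\left(A \right)} = A + 10 = 10 + A$)
$g{\left(8,-10 \right)} J{\left(G \right)} = 9 \left(10 + 3\right) = 9 \cdot 13 = 117$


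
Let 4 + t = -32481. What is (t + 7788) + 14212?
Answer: -10485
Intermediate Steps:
t = -32485 (t = -4 - 32481 = -32485)
(t + 7788) + 14212 = (-32485 + 7788) + 14212 = -24697 + 14212 = -10485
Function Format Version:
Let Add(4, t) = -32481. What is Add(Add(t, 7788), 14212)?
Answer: -10485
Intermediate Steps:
t = -32485 (t = Add(-4, -32481) = -32485)
Add(Add(t, 7788), 14212) = Add(Add(-32485, 7788), 14212) = Add(-24697, 14212) = -10485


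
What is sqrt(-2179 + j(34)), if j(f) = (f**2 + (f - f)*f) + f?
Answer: I*sqrt(989) ≈ 31.448*I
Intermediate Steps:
j(f) = f + f**2 (j(f) = (f**2 + 0*f) + f = (f**2 + 0) + f = f**2 + f = f + f**2)
sqrt(-2179 + j(34)) = sqrt(-2179 + 34*(1 + 34)) = sqrt(-2179 + 34*35) = sqrt(-2179 + 1190) = sqrt(-989) = I*sqrt(989)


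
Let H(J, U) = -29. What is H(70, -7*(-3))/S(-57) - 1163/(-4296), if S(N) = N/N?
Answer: -123421/4296 ≈ -28.729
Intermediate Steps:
S(N) = 1
H(70, -7*(-3))/S(-57) - 1163/(-4296) = -29/1 - 1163/(-4296) = -29*1 - 1163*(-1/4296) = -29 + 1163/4296 = -123421/4296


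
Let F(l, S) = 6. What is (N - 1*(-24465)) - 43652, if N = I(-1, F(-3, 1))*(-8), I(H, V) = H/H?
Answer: -19195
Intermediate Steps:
I(H, V) = 1
N = -8 (N = 1*(-8) = -8)
(N - 1*(-24465)) - 43652 = (-8 - 1*(-24465)) - 43652 = (-8 + 24465) - 43652 = 24457 - 43652 = -19195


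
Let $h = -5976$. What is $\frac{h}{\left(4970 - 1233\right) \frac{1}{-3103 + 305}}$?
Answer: $\frac{16720848}{3737} \approx 4474.4$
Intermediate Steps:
$\frac{h}{\left(4970 - 1233\right) \frac{1}{-3103 + 305}} = - \frac{5976}{\left(4970 - 1233\right) \frac{1}{-3103 + 305}} = - \frac{5976}{3737 \frac{1}{-2798}} = - \frac{5976}{3737 \left(- \frac{1}{2798}\right)} = - \frac{5976}{- \frac{3737}{2798}} = \left(-5976\right) \left(- \frac{2798}{3737}\right) = \frac{16720848}{3737}$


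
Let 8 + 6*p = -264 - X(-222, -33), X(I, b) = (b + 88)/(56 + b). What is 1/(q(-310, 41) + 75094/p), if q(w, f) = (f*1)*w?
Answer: -6311/90575782 ≈ -6.9676e-5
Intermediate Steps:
X(I, b) = (88 + b)/(56 + b)
q(w, f) = f*w
p = -6311/138 (p = -4/3 + (-264 - (88 - 33)/(56 - 33))/6 = -4/3 + (-264 - 55/23)/6 = -4/3 + (⅙)*(-6127/23) = -4/3 - 6127/138 = -6311/138 ≈ -45.732)
1/(q(-310, 41) + 75094/p) = 1/(41*(-310) + 75094/(-6311/138)) = 1/(-12710 + 75094*(-138/6311)) = 1/(-12710 - 10362972/6311) = 1/(-90575782/6311) = -6311/90575782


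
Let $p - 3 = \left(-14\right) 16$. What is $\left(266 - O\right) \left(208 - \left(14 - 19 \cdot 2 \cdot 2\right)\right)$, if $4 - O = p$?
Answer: $11070$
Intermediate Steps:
$p = -221$ ($p = 3 - 224 = -221$)
$O = 225$ ($O = 4 - -221 = 4 + 221 = 225$)
$\left(266 - O\right) \left(208 - \left(14 - 19 \cdot 2 \cdot 2\right)\right) = \left(266 - 225\right) \left(208 - \left(14 - 19 \cdot 2 \cdot 2\right)\right) = \left(266 - 225\right) \left(208 + \left(19 \cdot 4 - 14\right)\right) = 41 \left(208 + \left(76 - 14\right)\right) = 41 \left(208 + 62\right) = 41 \cdot 270 = 11070$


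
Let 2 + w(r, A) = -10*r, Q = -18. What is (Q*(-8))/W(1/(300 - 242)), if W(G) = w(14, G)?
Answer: -72/71 ≈ -1.0141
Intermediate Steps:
w(r, A) = -2 - 10*r
W(G) = -142 (W(G) = -2 - 10*14 = -2 - 140 = -142)
(Q*(-8))/W(1/(300 - 242)) = -18*(-8)/(-142) = 144*(-1/142) = -72/71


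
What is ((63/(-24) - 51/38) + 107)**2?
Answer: 245266921/23104 ≈ 10616.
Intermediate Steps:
((63/(-24) - 51/38) + 107)**2 = ((63*(-1/24) - 51*1/38) + 107)**2 = ((-21/8 - 51/38) + 107)**2 = (-603/152 + 107)**2 = (15661/152)**2 = 245266921/23104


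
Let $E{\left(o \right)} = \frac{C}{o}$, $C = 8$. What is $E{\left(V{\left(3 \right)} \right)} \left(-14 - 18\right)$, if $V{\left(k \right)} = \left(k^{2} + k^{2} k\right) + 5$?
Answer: $- \frac{256}{41} \approx -6.2439$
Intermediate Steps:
$V{\left(k \right)} = 5 + k^{2} + k^{3}$ ($V{\left(k \right)} = \left(k^{2} + k^{3}\right) + 5 = 5 + k^{2} + k^{3}$)
$E{\left(o \right)} = \frac{8}{o}$
$E{\left(V{\left(3 \right)} \right)} \left(-14 - 18\right) = \frac{8}{5 + 3^{2} + 3^{3}} \left(-14 - 18\right) = \frac{8}{5 + 9 + 27} \left(-32\right) = \frac{8}{41} \left(-32\right) = - \frac{256}{41}$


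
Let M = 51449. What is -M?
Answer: -51449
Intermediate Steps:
-M = -1*51449 = -51449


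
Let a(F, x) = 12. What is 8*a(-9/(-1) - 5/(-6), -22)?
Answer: 96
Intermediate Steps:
8*a(-9/(-1) - 5/(-6), -22) = 8*12 = 96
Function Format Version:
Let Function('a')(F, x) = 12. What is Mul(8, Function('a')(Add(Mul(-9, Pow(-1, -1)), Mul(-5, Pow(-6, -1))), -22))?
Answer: 96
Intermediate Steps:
Mul(8, Function('a')(Add(Mul(-9, Pow(-1, -1)), Mul(-5, Pow(-6, -1))), -22)) = Mul(8, 12) = 96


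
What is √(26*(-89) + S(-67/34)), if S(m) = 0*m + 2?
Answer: 34*I*√2 ≈ 48.083*I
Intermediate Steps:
S(m) = 2 (S(m) = 0 + 2 = 2)
√(26*(-89) + S(-67/34)) = √(26*(-89) + 2) = √(-2314 + 2) = √(-2312) = 34*I*√2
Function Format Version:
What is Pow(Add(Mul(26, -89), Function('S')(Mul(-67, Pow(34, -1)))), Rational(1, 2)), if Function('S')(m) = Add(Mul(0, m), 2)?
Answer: Mul(34, I, Pow(2, Rational(1, 2))) ≈ Mul(48.083, I)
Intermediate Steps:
Function('S')(m) = 2 (Function('S')(m) = Add(0, 2) = 2)
Pow(Add(Mul(26, -89), Function('S')(Mul(-67, Pow(34, -1)))), Rational(1, 2)) = Pow(Add(Mul(26, -89), 2), Rational(1, 2)) = Pow(Add(-2314, 2), Rational(1, 2)) = Pow(-2312, Rational(1, 2)) = Mul(34, I, Pow(2, Rational(1, 2)))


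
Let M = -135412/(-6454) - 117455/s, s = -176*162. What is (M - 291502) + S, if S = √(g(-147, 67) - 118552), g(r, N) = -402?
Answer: -26818271851691/92008224 + I*√118954 ≈ -2.9148e+5 + 344.9*I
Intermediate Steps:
s = -28512
M = 2309460757/92008224 (M = -135412/(-6454) - 117455/(-28512) = -135412*(-1/6454) - 117455*(-1/28512) = 67706/3227 + 117455/28512 = 2309460757/92008224 ≈ 25.101)
S = I*√118954 (S = √(-402 - 118552) = √(-118954) = I*√118954 ≈ 344.9*I)
(M - 291502) + S = (2309460757/92008224 - 291502) + I*√118954 = -26818271851691/92008224 + I*√118954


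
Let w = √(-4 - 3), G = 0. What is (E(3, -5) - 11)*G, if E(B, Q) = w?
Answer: 0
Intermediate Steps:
w = I*√7 (w = √(-7) = I*√7 ≈ 2.6458*I)
E(B, Q) = I*√7
(E(3, -5) - 11)*G = (I*√7 - 11)*0 = (-11 + I*√7)*0 = 0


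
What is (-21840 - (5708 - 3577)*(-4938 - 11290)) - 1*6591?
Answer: 34553437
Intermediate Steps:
(-21840 - (5708 - 3577)*(-4938 - 11290)) - 1*6591 = (-21840 - 2131*(-16228)) - 6591 = (-21840 - 1*(-34581868)) - 6591 = (-21840 + 34581868) - 6591 = 34560028 - 6591 = 34553437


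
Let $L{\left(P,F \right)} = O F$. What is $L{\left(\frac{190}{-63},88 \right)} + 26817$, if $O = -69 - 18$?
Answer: $19161$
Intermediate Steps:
$O = -87$ ($O = -69 - 18 = -87$)
$L{\left(P,F \right)} = - 87 F$
$L{\left(\frac{190}{-63},88 \right)} + 26817 = \left(-87\right) 88 + 26817 = -7656 + 26817 = 19161$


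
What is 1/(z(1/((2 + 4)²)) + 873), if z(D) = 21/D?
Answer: 1/1629 ≈ 0.00061387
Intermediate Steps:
1/(z(1/((2 + 4)²)) + 873) = 1/(21/(1/((2 + 4)²)) + 873) = 1/(21/(1/(6²)) + 873) = 1/(21/(1/36) + 873) = 1/(21*36 + 873) = 1/(756 + 873) = 1/1629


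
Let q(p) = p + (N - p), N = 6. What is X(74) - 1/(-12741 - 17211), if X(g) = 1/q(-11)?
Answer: 4993/29952 ≈ 0.16670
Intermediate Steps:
q(p) = 6 (q(p) = p + (6 - p) = 6)
X(g) = ⅙ (X(g) = 1/6 = ⅙)
X(74) - 1/(-12741 - 17211) = ⅙ - 1/(-12741 - 17211) = ⅙ - 1/(-29952) = ⅙ - 1*(-1/29952) = ⅙ + 1/29952 = 4993/29952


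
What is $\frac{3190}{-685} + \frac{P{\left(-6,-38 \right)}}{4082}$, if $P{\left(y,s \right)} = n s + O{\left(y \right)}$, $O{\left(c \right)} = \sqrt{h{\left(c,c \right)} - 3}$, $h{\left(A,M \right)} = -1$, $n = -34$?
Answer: $- \frac{1213656}{279617} + \frac{i}{2041} \approx -4.3404 + 0.00048996 i$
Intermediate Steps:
$O{\left(c \right)} = 2 i$ ($O{\left(c \right)} = \sqrt{-1 - 3} = \sqrt{-4} = 2 i$)
$P{\left(y,s \right)} = - 34 s + 2 i$
$\frac{3190}{-685} + \frac{P{\left(-6,-38 \right)}}{4082} = \frac{3190}{-685} + \frac{\left(-34\right) \left(-38\right) + 2 i}{4082} = 3190 \left(- \frac{1}{685}\right) + \left(1292 + 2 i\right) \frac{1}{4082} = - \frac{638}{137} + \left(\frac{646}{2041} + \frac{i}{2041}\right) = - \frac{1213656}{279617} + \frac{i}{2041}$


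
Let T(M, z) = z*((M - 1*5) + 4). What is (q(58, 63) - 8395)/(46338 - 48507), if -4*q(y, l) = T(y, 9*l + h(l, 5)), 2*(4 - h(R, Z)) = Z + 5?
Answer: 32921/4338 ≈ 7.5890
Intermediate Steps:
h(R, Z) = 3/2 - Z/2 (h(R, Z) = 4 - (Z + 5)/2 = 4 - (5 + Z)/2 = 4 + (-5/2 - Z/2) = 3/2 - Z/2)
T(M, z) = z*(-1 + M) (T(M, z) = z*((M - 5) + 4) = z*((-5 + M) + 4) = z*(-1 + M))
q(y, l) = -(-1 + y)*(-1 + 9*l)/4 (q(y, l) = -(9*l + (3/2 - 1/2*5))*(-1 + y)/4 = -(9*l + (3/2 - 5/2))*(-1 + y)/4 = -(9*l - 1)*(-1 + y)/4 = -(-1 + 9*l)*(-1 + y)/4 = -(-1 + y)*(-1 + 9*l)/4)
(q(58, 63) - 8395)/(46338 - 48507) = (-(-1 + 58)*(-1 + 9*63)/4 - 8395)/(46338 - 48507) = (-1/4*57*(-1 + 567) - 8395)/(-2169) = (-1/4*57*566 - 8395)*(-1/2169) = (-16131/2 - 8395)*(-1/2169) = -32921/2*(-1/2169) = 32921/4338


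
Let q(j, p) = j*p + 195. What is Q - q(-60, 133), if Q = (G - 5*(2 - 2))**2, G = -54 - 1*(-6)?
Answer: 10089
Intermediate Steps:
q(j, p) = 195 + j*p
G = -48 (G = -54 + 6 = -48)
Q = 2304 (Q = (-48 - 5*(2 - 2))**2 = (-48 - 5*0)**2 = (-48 + 0)**2 = (-48)**2 = 2304)
Q - q(-60, 133) = 2304 - (195 - 60*133) = 2304 - (195 - 7980) = 2304 - 1*(-7785) = 2304 + 7785 = 10089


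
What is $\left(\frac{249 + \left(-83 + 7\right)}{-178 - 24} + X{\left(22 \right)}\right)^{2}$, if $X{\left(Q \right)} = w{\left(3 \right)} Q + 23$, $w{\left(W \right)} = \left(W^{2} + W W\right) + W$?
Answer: $\frac{9564253209}{40804} \approx 2.344 \cdot 10^{5}$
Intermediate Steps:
$w{\left(W \right)} = W + 2 W^{2}$ ($w{\left(W \right)} = \left(W^{2} + W^{2}\right) + W = 2 W^{2} + W = W + 2 W^{2}$)
$X{\left(Q \right)} = 23 + 21 Q$ ($X{\left(Q \right)} = 3 \left(1 + 2 \cdot 3\right) Q + 23 = 3 \left(1 + 6\right) Q + 23 = 3 \cdot 7 Q + 23 = 21 Q + 23 = 23 + 21 Q$)
$\left(\frac{249 + \left(-83 + 7\right)}{-178 - 24} + X{\left(22 \right)}\right)^{2} = \left(\frac{249 + \left(-83 + 7\right)}{-178 - 24} + \left(23 + 21 \cdot 22\right)\right)^{2} = \left(\frac{249 - 76}{-202} + \left(23 + 462\right)\right)^{2} = \left(173 \left(- \frac{1}{202}\right) + 485\right)^{2} = \left(- \frac{173}{202} + 485\right)^{2} = \left(\frac{97797}{202}\right)^{2} = \frac{9564253209}{40804}$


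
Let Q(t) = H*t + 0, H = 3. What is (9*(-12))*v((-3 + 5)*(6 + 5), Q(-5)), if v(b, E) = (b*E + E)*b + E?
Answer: 821340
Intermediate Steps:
Q(t) = 3*t (Q(t) = 3*t + 0 = 3*t)
v(b, E) = E + b*(E + E*b) (v(b, E) = (E*b + E)*b + E = (E + E*b)*b + E = b*(E + E*b) + E = E + b*(E + E*b))
(9*(-12))*v((-3 + 5)*(6 + 5), Q(-5)) = (9*(-12))*((3*(-5))*(1 + (-3 + 5)*(6 + 5) + ((-3 + 5)*(6 + 5))**2)) = -(-1620)*(1 + 2*11 + (2*11)**2) = -(-1620)*(1 + 22 + 22**2) = -(-1620)*(1 + 22 + 484) = -(-1620)*507 = -108*(-7605) = 821340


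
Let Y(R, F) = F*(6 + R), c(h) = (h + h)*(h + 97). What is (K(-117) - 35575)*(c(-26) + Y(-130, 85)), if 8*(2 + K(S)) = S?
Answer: 506540007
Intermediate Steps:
c(h) = 2*h*(97 + h) (c(h) = (2*h)*(97 + h) = 2*h*(97 + h))
K(S) = -2 + S/8
(K(-117) - 35575)*(c(-26) + Y(-130, 85)) = ((-2 + (⅛)*(-117)) - 35575)*(2*(-26)*(97 - 26) + 85*(6 - 130)) = ((-2 - 117/8) - 35575)*(2*(-26)*71 + 85*(-124)) = (-133/8 - 35575)*(-3692 - 10540) = -284733/8*(-14232) = 506540007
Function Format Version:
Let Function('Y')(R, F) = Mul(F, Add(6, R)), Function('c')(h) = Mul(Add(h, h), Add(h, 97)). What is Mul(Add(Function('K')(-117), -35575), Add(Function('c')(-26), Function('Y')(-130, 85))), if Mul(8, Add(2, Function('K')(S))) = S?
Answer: 506540007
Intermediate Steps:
Function('c')(h) = Mul(2, h, Add(97, h)) (Function('c')(h) = Mul(Mul(2, h), Add(97, h)) = Mul(2, h, Add(97, h)))
Function('K')(S) = Add(-2, Mul(Rational(1, 8), S))
Mul(Add(Function('K')(-117), -35575), Add(Function('c')(-26), Function('Y')(-130, 85))) = Mul(Add(Add(-2, Mul(Rational(1, 8), -117)), -35575), Add(Mul(2, -26, Add(97, -26)), Mul(85, Add(6, -130)))) = Mul(Add(Add(-2, Rational(-117, 8)), -35575), Add(Mul(2, -26, 71), Mul(85, -124))) = Mul(Add(Rational(-133, 8), -35575), Add(-3692, -10540)) = Mul(Rational(-284733, 8), -14232) = 506540007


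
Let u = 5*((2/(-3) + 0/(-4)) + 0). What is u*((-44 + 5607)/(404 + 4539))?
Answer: -55630/14829 ≈ -3.7514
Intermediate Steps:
u = -10/3 (u = 5*((2*(-⅓) + 0*(-¼)) + 0) = 5*((-⅔ + 0) + 0) = 5*(-⅔ + 0) = 5*(-⅔) = -10/3 ≈ -3.3333)
u*((-44 + 5607)/(404 + 4539)) = -10*(-44 + 5607)/(3*(404 + 4539)) = -55630/(3*4943) = -10/3*5563/4943 = -55630/14829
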